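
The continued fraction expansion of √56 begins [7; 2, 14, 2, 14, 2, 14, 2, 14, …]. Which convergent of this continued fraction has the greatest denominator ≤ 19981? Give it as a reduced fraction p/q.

13455/1798

a_0 = 7: 7/1  (≤ bound)
a_1 = 2: 15/2  (≤ bound)
a_2 = 14: 217/29  (≤ bound)
a_3 = 2: 449/60  (≤ bound)
a_4 = 14: 6503/869  (≤ bound)
a_5 = 2: 13455/1798  (≤ bound)
a_6 = 14: 194873/26041  (> 19981, stop)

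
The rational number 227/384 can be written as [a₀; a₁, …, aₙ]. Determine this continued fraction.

Repeatedly divide and take the remainder:
227 = 0·384 + 227, so a_0 = 0
384 = 1·227 + 157, so a_1 = 1
227 = 1·157 + 70, so a_2 = 1
157 = 2·70 + 17, so a_3 = 2
70 = 4·17 + 2, so a_4 = 4
17 = 8·2 + 1, so a_5 = 8
2 = 2·1 + 0, so a_6 = 2

[0; 1, 1, 2, 4, 8, 2]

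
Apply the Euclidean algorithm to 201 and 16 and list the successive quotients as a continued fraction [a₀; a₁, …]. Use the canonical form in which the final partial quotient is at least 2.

201 ÷ 16 → quotient 12, remainder 9
16 ÷ 9 → quotient 1, remainder 7
9 ÷ 7 → quotient 1, remainder 2
7 ÷ 2 → quotient 3, remainder 1
2 ÷ 1 → quotient 2, remainder 0

[12; 1, 1, 3, 2]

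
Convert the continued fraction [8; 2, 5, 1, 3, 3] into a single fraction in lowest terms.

1379/163

Starting at the tail and folding back:
Start with 3.
3 + 1/(3/1) = 3 + 1/3 = 10/3
1 + 1/(10/3) = 1 + 3/10 = 13/10
5 + 1/(13/10) = 5 + 10/13 = 75/13
2 + 1/(75/13) = 2 + 13/75 = 163/75
8 + 1/(163/75) = 8 + 75/163 = 1379/163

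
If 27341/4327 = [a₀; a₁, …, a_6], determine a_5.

7

Apply division with remainder until the remainder is 0:
27341 ÷ 4327 → quotient 6, remainder 1379
4327 ÷ 1379 → quotient 3, remainder 190
1379 ÷ 190 → quotient 7, remainder 49
190 ÷ 49 → quotient 3, remainder 43
49 ÷ 43 → quotient 1, remainder 6
43 ÷ 6 → quotient 7, remainder 1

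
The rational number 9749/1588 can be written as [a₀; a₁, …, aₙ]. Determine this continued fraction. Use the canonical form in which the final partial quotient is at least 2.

[6; 7, 5, 2, 1, 1, 3, 2]

⌊9749/1588⌋ = 6, remainder 221
⌊1588/221⌋ = 7, remainder 41
⌊221/41⌋ = 5, remainder 16
⌊41/16⌋ = 2, remainder 9
⌊16/9⌋ = 1, remainder 7
⌊9/7⌋ = 1, remainder 2
⌊7/2⌋ = 3, remainder 1
⌊2/1⌋ = 2, remainder 0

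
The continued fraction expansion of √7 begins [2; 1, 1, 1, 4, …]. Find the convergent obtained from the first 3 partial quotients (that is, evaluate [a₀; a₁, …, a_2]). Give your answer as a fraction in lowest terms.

Compute successive convergents:
a_0 = 2: 2/1
a_1 = 1: 3/1
a_2 = 1: 5/2

5/2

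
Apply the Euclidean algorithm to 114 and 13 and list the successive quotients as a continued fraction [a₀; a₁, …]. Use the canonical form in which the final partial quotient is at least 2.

[8; 1, 3, 3]

114 = 8·13 + 10, so a_0 = 8
13 = 1·10 + 3, so a_1 = 1
10 = 3·3 + 1, so a_2 = 3
3 = 3·1 + 0, so a_3 = 3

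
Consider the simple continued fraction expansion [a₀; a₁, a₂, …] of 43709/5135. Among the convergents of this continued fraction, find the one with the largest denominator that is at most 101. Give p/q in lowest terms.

a_0 = 8: 8/1  (≤ bound)
a_1 = 1: 9/1  (≤ bound)
a_2 = 1: 17/2  (≤ bound)
a_3 = 20: 349/41  (≤ bound)
a_4 = 2: 715/84  (≤ bound)
a_5 = 1: 1064/125  (> 101, stop)

715/84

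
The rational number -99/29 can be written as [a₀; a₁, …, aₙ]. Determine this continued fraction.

Repeatedly divide and take the remainder:
⌊-99/29⌋ = -4, remainder 17
⌊29/17⌋ = 1, remainder 12
⌊17/12⌋ = 1, remainder 5
⌊12/5⌋ = 2, remainder 2
⌊5/2⌋ = 2, remainder 1
⌊2/1⌋ = 2, remainder 0

[-4; 1, 1, 2, 2, 2]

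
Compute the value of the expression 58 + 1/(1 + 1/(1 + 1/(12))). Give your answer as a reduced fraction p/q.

1463/25

Start with 12.
1 + 1/(12/1) = 1 + 1/12 = 13/12
1 + 1/(13/12) = 1 + 12/13 = 25/13
58 + 1/(25/13) = 58 + 13/25 = 1463/25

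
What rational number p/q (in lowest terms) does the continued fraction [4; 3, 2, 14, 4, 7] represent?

Starting at the tail and folding back:
Start with 7.
4 + 1/(7/1) = 4 + 1/7 = 29/7
14 + 1/(29/7) = 14 + 7/29 = 413/29
2 + 1/(413/29) = 2 + 29/413 = 855/413
3 + 1/(855/413) = 3 + 413/855 = 2978/855
4 + 1/(2978/855) = 4 + 855/2978 = 12767/2978

12767/2978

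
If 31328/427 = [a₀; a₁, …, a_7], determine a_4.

1

31328 = 73·427 + 157, so a_0 = 73
427 = 2·157 + 113, so a_1 = 2
157 = 1·113 + 44, so a_2 = 1
113 = 2·44 + 25, so a_3 = 2
44 = 1·25 + 19, so a_4 = 1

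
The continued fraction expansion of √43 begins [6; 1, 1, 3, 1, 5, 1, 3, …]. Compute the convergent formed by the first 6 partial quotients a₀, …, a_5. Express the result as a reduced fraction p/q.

Use the convergent recurrence hₖ = aₖ·hₖ₋₁ + hₖ₋₂ (and likewise for the denominators kₖ):
a_0 = 6: 6/1
a_1 = 1: 7/1
a_2 = 1: 13/2
a_3 = 3: 46/7
a_4 = 1: 59/9
a_5 = 5: 341/52

341/52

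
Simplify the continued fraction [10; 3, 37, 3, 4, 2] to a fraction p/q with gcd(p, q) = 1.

Compute successive convergents:
a_0 = 10: 10/1
a_1 = 3: 31/3
a_2 = 37: 1157/112
a_3 = 3: 3502/339
a_4 = 4: 15165/1468
a_5 = 2: 33832/3275

33832/3275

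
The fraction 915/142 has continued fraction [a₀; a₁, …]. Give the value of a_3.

Repeatedly divide and take the remainder:
915 ÷ 142 → quotient 6, remainder 63
142 ÷ 63 → quotient 2, remainder 16
63 ÷ 16 → quotient 3, remainder 15
16 ÷ 15 → quotient 1, remainder 1

1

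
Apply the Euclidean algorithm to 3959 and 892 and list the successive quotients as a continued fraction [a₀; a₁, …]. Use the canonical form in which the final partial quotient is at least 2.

3959 = 4·892 + 391, so a_0 = 4
892 = 2·391 + 110, so a_1 = 2
391 = 3·110 + 61, so a_2 = 3
110 = 1·61 + 49, so a_3 = 1
61 = 1·49 + 12, so a_4 = 1
49 = 4·12 + 1, so a_5 = 4
12 = 12·1 + 0, so a_6 = 12

[4; 2, 3, 1, 1, 4, 12]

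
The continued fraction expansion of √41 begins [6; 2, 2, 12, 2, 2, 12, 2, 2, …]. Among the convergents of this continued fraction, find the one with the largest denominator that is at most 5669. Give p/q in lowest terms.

25414/3969

List convergents until the denominator exceeds the bound:
a_0 = 6: 6/1  (≤ bound)
a_1 = 2: 13/2  (≤ bound)
a_2 = 2: 32/5  (≤ bound)
a_3 = 12: 397/62  (≤ bound)
a_4 = 2: 826/129  (≤ bound)
a_5 = 2: 2049/320  (≤ bound)
a_6 = 12: 25414/3969  (≤ bound)
a_7 = 2: 52877/8258  (> 5669, stop)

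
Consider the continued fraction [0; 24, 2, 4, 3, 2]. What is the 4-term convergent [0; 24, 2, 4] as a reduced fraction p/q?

9/220

Use the convergent recurrence hₖ = aₖ·hₖ₋₁ + hₖ₋₂ (and likewise for the denominators kₖ):
a_0 = 0: 0/1
a_1 = 24: 1/24
a_2 = 2: 2/49
a_3 = 4: 9/220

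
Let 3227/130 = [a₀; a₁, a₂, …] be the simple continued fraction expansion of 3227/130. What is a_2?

⌊3227/130⌋ = 24, remainder 107
⌊130/107⌋ = 1, remainder 23
⌊107/23⌋ = 4, remainder 15

4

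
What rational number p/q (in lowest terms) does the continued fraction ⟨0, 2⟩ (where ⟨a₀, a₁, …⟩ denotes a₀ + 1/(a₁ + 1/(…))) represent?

1/2

Start with 2.
0 + 1/(2/1) = 0 + 1/2 = 1/2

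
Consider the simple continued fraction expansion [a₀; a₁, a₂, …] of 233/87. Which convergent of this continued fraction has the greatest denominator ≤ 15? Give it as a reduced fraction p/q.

a_0 = 2: 2/1  (≤ bound)
a_1 = 1: 3/1  (≤ bound)
a_2 = 2: 8/3  (≤ bound)
a_3 = 9: 75/28  (> 15, stop)

8/3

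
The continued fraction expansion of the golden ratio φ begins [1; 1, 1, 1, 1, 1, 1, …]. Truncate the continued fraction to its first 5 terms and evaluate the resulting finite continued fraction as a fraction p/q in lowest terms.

Build up convergents one term at a time:
a_0 = 1: 1/1
a_1 = 1: 2/1
a_2 = 1: 3/2
a_3 = 1: 5/3
a_4 = 1: 8/5

8/5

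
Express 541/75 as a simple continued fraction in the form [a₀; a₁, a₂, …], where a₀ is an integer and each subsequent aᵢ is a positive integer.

541 = 7·75 + 16, so a_0 = 7
75 = 4·16 + 11, so a_1 = 4
16 = 1·11 + 5, so a_2 = 1
11 = 2·5 + 1, so a_3 = 2
5 = 5·1 + 0, so a_4 = 5

[7; 4, 1, 2, 5]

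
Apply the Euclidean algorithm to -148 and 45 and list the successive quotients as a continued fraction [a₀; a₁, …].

Apply division with remainder until the remainder is 0:
⌊-148/45⌋ = -4, remainder 32
⌊45/32⌋ = 1, remainder 13
⌊32/13⌋ = 2, remainder 6
⌊13/6⌋ = 2, remainder 1
⌊6/1⌋ = 6, remainder 0

[-4; 1, 2, 2, 6]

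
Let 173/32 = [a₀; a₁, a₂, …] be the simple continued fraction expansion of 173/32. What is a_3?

6

Run the Euclidean algorithm, recording each quotient:
173 = 5·32 + 13, so a_0 = 5
32 = 2·13 + 6, so a_1 = 2
13 = 2·6 + 1, so a_2 = 2
6 = 6·1 + 0, so a_3 = 6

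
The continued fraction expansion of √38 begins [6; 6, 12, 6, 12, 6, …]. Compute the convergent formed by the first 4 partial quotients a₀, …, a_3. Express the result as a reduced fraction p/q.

2737/444

a_0 = 6: 6/1
a_1 = 6: 37/6
a_2 = 12: 450/73
a_3 = 6: 2737/444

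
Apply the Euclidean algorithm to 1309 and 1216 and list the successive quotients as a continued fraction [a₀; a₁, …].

Run the Euclidean algorithm, recording each quotient:
1309 = 1·1216 + 93, so a_0 = 1
1216 = 13·93 + 7, so a_1 = 13
93 = 13·7 + 2, so a_2 = 13
7 = 3·2 + 1, so a_3 = 3
2 = 2·1 + 0, so a_4 = 2

[1; 13, 13, 3, 2]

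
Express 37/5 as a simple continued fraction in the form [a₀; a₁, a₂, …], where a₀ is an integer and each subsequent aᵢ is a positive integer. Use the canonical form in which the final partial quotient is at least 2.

[7; 2, 2]

37 ÷ 5 → quotient 7, remainder 2
5 ÷ 2 → quotient 2, remainder 1
2 ÷ 1 → quotient 2, remainder 0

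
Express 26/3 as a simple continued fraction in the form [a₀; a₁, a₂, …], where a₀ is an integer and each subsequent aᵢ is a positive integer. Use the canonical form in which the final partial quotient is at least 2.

[8; 1, 2]

26 ÷ 3 → quotient 8, remainder 2
3 ÷ 2 → quotient 1, remainder 1
2 ÷ 1 → quotient 2, remainder 0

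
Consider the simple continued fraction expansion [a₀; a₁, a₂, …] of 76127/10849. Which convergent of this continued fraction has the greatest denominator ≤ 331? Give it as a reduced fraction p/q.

414/59

a_0 = 7: 7/1  (≤ bound)
a_1 = 58: 407/58  (≤ bound)
a_2 = 1: 414/59  (≤ bound)
a_3 = 25: 10757/1533  (> 331, stop)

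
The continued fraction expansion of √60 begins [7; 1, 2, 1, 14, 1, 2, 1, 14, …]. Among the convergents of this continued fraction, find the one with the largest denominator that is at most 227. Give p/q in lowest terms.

List convergents until the denominator exceeds the bound:
a_0 = 7: 7/1  (≤ bound)
a_1 = 1: 8/1  (≤ bound)
a_2 = 2: 23/3  (≤ bound)
a_3 = 1: 31/4  (≤ bound)
a_4 = 14: 457/59  (≤ bound)
a_5 = 1: 488/63  (≤ bound)
a_6 = 2: 1433/185  (≤ bound)
a_7 = 1: 1921/248  (> 227, stop)

1433/185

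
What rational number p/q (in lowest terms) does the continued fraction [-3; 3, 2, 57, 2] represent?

a_0 = -3: -3/1
a_1 = 3: -8/3
a_2 = 2: -19/7
a_3 = 57: -1091/402
a_4 = 2: -2201/811

-2201/811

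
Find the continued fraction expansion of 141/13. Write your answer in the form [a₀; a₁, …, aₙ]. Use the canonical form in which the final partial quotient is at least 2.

[10; 1, 5, 2]

141 ÷ 13 → quotient 10, remainder 11
13 ÷ 11 → quotient 1, remainder 2
11 ÷ 2 → quotient 5, remainder 1
2 ÷ 1 → quotient 2, remainder 0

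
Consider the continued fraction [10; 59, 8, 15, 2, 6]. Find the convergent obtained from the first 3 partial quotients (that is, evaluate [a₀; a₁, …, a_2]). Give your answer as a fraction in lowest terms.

4738/473

Start with 8.
59 + 1/(8/1) = 59 + 1/8 = 473/8
10 + 1/(473/8) = 10 + 8/473 = 4738/473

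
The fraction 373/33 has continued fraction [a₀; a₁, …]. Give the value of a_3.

3

Run the Euclidean algorithm, recording each quotient:
373 ÷ 33 → quotient 11, remainder 10
33 ÷ 10 → quotient 3, remainder 3
10 ÷ 3 → quotient 3, remainder 1
3 ÷ 1 → quotient 3, remainder 0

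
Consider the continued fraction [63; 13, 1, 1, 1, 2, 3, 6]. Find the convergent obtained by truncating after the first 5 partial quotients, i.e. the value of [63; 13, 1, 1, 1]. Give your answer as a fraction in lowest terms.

Start with 1.
1 + 1/(1/1) = 1 + 1/1 = 2/1
1 + 1/(2/1) = 1 + 1/2 = 3/2
13 + 1/(3/2) = 13 + 2/3 = 41/3
63 + 1/(41/3) = 63 + 3/41 = 2586/41

2586/41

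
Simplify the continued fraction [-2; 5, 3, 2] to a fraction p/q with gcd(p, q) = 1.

Start with 2.
3 + 1/(2/1) = 3 + 1/2 = 7/2
5 + 1/(7/2) = 5 + 2/7 = 37/7
-2 + 1/(37/7) = -2 + 7/37 = -67/37

-67/37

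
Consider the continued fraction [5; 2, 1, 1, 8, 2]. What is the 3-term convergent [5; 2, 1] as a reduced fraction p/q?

Start with 1.
2 + 1/(1/1) = 2 + 1/1 = 3/1
5 + 1/(3/1) = 5 + 1/3 = 16/3

16/3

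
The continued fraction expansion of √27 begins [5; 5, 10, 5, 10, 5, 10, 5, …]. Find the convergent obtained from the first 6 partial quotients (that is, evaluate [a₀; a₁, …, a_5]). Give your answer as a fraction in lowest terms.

Start with 5.
10 + 1/(5/1) = 10 + 1/5 = 51/5
5 + 1/(51/5) = 5 + 5/51 = 260/51
10 + 1/(260/51) = 10 + 51/260 = 2651/260
5 + 1/(2651/260) = 5 + 260/2651 = 13515/2651
5 + 1/(13515/2651) = 5 + 2651/13515 = 70226/13515

70226/13515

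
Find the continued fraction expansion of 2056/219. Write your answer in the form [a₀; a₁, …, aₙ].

Run the Euclidean algorithm, recording each quotient:
2056 = 9·219 + 85, so a_0 = 9
219 = 2·85 + 49, so a_1 = 2
85 = 1·49 + 36, so a_2 = 1
49 = 1·36 + 13, so a_3 = 1
36 = 2·13 + 10, so a_4 = 2
13 = 1·10 + 3, so a_5 = 1
10 = 3·3 + 1, so a_6 = 3
3 = 3·1 + 0, so a_7 = 3

[9; 2, 1, 1, 2, 1, 3, 3]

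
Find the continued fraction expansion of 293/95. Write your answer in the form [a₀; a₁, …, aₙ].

[3; 11, 1, 7]

Repeatedly divide and take the remainder:
293 ÷ 95 → quotient 3, remainder 8
95 ÷ 8 → quotient 11, remainder 7
8 ÷ 7 → quotient 1, remainder 1
7 ÷ 1 → quotient 7, remainder 0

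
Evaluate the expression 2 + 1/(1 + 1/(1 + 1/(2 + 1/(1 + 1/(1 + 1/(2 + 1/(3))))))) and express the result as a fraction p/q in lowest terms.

271/105

a_0 = 2: 2/1
a_1 = 1: 3/1
a_2 = 1: 5/2
a_3 = 2: 13/5
a_4 = 1: 18/7
a_5 = 1: 31/12
a_6 = 2: 80/31
a_7 = 3: 271/105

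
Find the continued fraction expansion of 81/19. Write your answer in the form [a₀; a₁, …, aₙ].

[4; 3, 1, 4]

⌊81/19⌋ = 4, remainder 5
⌊19/5⌋ = 3, remainder 4
⌊5/4⌋ = 1, remainder 1
⌊4/1⌋ = 4, remainder 0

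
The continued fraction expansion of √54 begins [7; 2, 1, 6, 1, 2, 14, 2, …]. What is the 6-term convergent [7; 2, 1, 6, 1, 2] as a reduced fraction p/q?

Build up convergents one term at a time:
a_0 = 7: 7/1
a_1 = 2: 15/2
a_2 = 1: 22/3
a_3 = 6: 147/20
a_4 = 1: 169/23
a_5 = 2: 485/66

485/66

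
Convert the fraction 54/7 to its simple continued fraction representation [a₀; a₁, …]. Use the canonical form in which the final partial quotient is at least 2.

[7; 1, 2, 2]

Apply division with remainder until the remainder is 0:
54 = 7·7 + 5, so a_0 = 7
7 = 1·5 + 2, so a_1 = 1
5 = 2·2 + 1, so a_2 = 2
2 = 2·1 + 0, so a_3 = 2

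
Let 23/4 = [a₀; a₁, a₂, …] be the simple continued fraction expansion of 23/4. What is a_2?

3

Apply division with remainder until the remainder is 0:
23 ÷ 4 → quotient 5, remainder 3
4 ÷ 3 → quotient 1, remainder 1
3 ÷ 1 → quotient 3, remainder 0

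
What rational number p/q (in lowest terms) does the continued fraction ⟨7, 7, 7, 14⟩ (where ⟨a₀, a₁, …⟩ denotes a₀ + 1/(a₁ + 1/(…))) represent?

5048/707

Starting at the tail and folding back:
Start with 14.
7 + 1/(14/1) = 7 + 1/14 = 99/14
7 + 1/(99/14) = 7 + 14/99 = 707/99
7 + 1/(707/99) = 7 + 99/707 = 5048/707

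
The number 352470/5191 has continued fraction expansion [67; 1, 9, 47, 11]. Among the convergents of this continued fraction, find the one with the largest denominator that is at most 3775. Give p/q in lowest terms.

a_0 = 67: 67/1  (≤ bound)
a_1 = 1: 68/1  (≤ bound)
a_2 = 9: 679/10  (≤ bound)
a_3 = 47: 31981/471  (≤ bound)
a_4 = 11: 352470/5191  (> 3775, stop)

31981/471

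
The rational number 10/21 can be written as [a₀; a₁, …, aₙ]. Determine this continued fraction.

[0; 2, 10]

⌊10/21⌋ = 0, remainder 10
⌊21/10⌋ = 2, remainder 1
⌊10/1⌋ = 10, remainder 0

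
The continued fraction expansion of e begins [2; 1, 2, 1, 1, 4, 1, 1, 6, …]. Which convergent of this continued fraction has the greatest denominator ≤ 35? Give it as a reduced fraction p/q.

a_0 = 2: 2/1  (≤ bound)
a_1 = 1: 3/1  (≤ bound)
a_2 = 2: 8/3  (≤ bound)
a_3 = 1: 11/4  (≤ bound)
a_4 = 1: 19/7  (≤ bound)
a_5 = 4: 87/32  (≤ bound)
a_6 = 1: 106/39  (> 35, stop)

87/32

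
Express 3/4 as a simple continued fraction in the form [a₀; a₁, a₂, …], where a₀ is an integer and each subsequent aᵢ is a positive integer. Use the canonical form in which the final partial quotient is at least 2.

[0; 1, 3]

3 = 0·4 + 3, so a_0 = 0
4 = 1·3 + 1, so a_1 = 1
3 = 3·1 + 0, so a_2 = 3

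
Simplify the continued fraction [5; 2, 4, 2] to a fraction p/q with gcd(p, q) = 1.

Start with 2.
4 + 1/(2/1) = 4 + 1/2 = 9/2
2 + 1/(9/2) = 2 + 2/9 = 20/9
5 + 1/(20/9) = 5 + 9/20 = 109/20

109/20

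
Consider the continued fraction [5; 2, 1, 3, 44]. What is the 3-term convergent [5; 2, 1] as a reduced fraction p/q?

a_0 = 5: 5/1
a_1 = 2: 11/2
a_2 = 1: 16/3

16/3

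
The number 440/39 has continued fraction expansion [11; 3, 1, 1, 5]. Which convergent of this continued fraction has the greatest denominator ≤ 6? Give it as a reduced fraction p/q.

List convergents until the denominator exceeds the bound:
a_0 = 11: 11/1  (≤ bound)
a_1 = 3: 34/3  (≤ bound)
a_2 = 1: 45/4  (≤ bound)
a_3 = 1: 79/7  (> 6, stop)

45/4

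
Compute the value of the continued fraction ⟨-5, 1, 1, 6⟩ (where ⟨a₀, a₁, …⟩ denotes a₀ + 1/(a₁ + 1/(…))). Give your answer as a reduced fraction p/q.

Start with 6.
1 + 1/(6/1) = 1 + 1/6 = 7/6
1 + 1/(7/6) = 1 + 6/7 = 13/7
-5 + 1/(13/7) = -5 + 7/13 = -58/13

-58/13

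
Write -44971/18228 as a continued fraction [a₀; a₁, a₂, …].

[-3; 1, 1, 7, 9, 3, 2, 18]

Apply division with remainder until the remainder is 0:
⌊-44971/18228⌋ = -3, remainder 9713
⌊18228/9713⌋ = 1, remainder 8515
⌊9713/8515⌋ = 1, remainder 1198
⌊8515/1198⌋ = 7, remainder 129
⌊1198/129⌋ = 9, remainder 37
⌊129/37⌋ = 3, remainder 18
⌊37/18⌋ = 2, remainder 1
⌊18/1⌋ = 18, remainder 0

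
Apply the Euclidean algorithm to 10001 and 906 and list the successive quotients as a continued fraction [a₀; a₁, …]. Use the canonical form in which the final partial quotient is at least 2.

[11; 25, 1, 7, 1, 3]

10001 ÷ 906 → quotient 11, remainder 35
906 ÷ 35 → quotient 25, remainder 31
35 ÷ 31 → quotient 1, remainder 4
31 ÷ 4 → quotient 7, remainder 3
4 ÷ 3 → quotient 1, remainder 1
3 ÷ 1 → quotient 3, remainder 0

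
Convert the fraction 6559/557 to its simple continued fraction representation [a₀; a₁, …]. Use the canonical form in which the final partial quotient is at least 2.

6559 = 11·557 + 432, so a_0 = 11
557 = 1·432 + 125, so a_1 = 1
432 = 3·125 + 57, so a_2 = 3
125 = 2·57 + 11, so a_3 = 2
57 = 5·11 + 2, so a_4 = 5
11 = 5·2 + 1, so a_5 = 5
2 = 2·1 + 0, so a_6 = 2

[11; 1, 3, 2, 5, 5, 2]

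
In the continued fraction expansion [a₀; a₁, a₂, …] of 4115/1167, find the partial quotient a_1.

1

4115 = 3·1167 + 614, so a_0 = 3
1167 = 1·614 + 553, so a_1 = 1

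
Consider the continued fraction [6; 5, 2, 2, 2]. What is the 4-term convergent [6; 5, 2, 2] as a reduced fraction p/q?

167/27

Start with 2.
2 + 1/(2/1) = 2 + 1/2 = 5/2
5 + 1/(5/2) = 5 + 2/5 = 27/5
6 + 1/(27/5) = 6 + 5/27 = 167/27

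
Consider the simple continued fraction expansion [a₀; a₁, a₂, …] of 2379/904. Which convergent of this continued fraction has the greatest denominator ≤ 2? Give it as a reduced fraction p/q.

a_0 = 2: 2/1  (≤ bound)
a_1 = 1: 3/1  (≤ bound)
a_2 = 1: 5/2  (≤ bound)
a_3 = 1: 8/3  (> 2, stop)

5/2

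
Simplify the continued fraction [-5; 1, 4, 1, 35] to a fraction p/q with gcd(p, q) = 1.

a_0 = -5: -5/1
a_1 = 1: -4/1
a_2 = 4: -21/5
a_3 = 1: -25/6
a_4 = 35: -896/215

-896/215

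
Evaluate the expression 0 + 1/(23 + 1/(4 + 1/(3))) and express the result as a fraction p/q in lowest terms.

13/302

Build up convergents one term at a time:
a_0 = 0: 0/1
a_1 = 23: 1/23
a_2 = 4: 4/93
a_3 = 3: 13/302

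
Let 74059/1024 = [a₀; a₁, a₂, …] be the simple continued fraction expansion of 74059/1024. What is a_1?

74059 = 72·1024 + 331, so a_0 = 72
1024 = 3·331 + 31, so a_1 = 3

3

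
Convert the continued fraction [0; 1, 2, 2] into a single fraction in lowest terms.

5/7

a_0 = 0: 0/1
a_1 = 1: 1/1
a_2 = 2: 2/3
a_3 = 2: 5/7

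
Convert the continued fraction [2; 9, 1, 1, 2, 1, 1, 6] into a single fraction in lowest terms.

Start with 6.
1 + 1/(6/1) = 1 + 1/6 = 7/6
1 + 1/(7/6) = 1 + 6/7 = 13/7
2 + 1/(13/7) = 2 + 7/13 = 33/13
1 + 1/(33/13) = 1 + 13/33 = 46/33
1 + 1/(46/33) = 1 + 33/46 = 79/46
9 + 1/(79/46) = 9 + 46/79 = 757/79
2 + 1/(757/79) = 2 + 79/757 = 1593/757

1593/757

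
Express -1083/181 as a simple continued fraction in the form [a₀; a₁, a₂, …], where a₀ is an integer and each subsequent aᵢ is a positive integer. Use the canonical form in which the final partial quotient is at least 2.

⌊-1083/181⌋ = -6, remainder 3
⌊181/3⌋ = 60, remainder 1
⌊3/1⌋ = 3, remainder 0

[-6; 60, 3]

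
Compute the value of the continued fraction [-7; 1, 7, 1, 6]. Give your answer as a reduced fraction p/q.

-379/62

a_0 = -7: -7/1
a_1 = 1: -6/1
a_2 = 7: -49/8
a_3 = 1: -55/9
a_4 = 6: -379/62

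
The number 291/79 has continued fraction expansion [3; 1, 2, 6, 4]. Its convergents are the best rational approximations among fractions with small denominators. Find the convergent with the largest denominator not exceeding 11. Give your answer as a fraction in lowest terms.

List convergents until the denominator exceeds the bound:
a_0 = 3: 3/1  (≤ bound)
a_1 = 1: 4/1  (≤ bound)
a_2 = 2: 11/3  (≤ bound)
a_3 = 6: 70/19  (> 11, stop)

11/3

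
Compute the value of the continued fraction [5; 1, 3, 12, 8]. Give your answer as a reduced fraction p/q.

2279/396

Start with 8.
12 + 1/(8/1) = 12 + 1/8 = 97/8
3 + 1/(97/8) = 3 + 8/97 = 299/97
1 + 1/(299/97) = 1 + 97/299 = 396/299
5 + 1/(396/299) = 5 + 299/396 = 2279/396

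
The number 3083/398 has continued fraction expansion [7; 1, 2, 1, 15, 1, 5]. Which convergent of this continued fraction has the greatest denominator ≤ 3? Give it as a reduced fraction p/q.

23/3

List convergents until the denominator exceeds the bound:
a_0 = 7: 7/1  (≤ bound)
a_1 = 1: 8/1  (≤ bound)
a_2 = 2: 23/3  (≤ bound)
a_3 = 1: 31/4  (> 3, stop)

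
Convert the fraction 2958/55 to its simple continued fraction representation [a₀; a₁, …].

⌊2958/55⌋ = 53, remainder 43
⌊55/43⌋ = 1, remainder 12
⌊43/12⌋ = 3, remainder 7
⌊12/7⌋ = 1, remainder 5
⌊7/5⌋ = 1, remainder 2
⌊5/2⌋ = 2, remainder 1
⌊2/1⌋ = 2, remainder 0

[53; 1, 3, 1, 1, 2, 2]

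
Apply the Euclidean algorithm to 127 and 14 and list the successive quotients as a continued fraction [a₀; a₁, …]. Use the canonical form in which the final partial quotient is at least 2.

[9; 14]

Run the Euclidean algorithm, recording each quotient:
⌊127/14⌋ = 9, remainder 1
⌊14/1⌋ = 14, remainder 0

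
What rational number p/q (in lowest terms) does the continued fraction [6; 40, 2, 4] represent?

a_0 = 6: 6/1
a_1 = 40: 241/40
a_2 = 2: 488/81
a_3 = 4: 2193/364

2193/364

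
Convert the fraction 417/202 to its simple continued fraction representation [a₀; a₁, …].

[2; 15, 1, 1, 6]

417 = 2·202 + 13, so a_0 = 2
202 = 15·13 + 7, so a_1 = 15
13 = 1·7 + 6, so a_2 = 1
7 = 1·6 + 1, so a_3 = 1
6 = 6·1 + 0, so a_4 = 6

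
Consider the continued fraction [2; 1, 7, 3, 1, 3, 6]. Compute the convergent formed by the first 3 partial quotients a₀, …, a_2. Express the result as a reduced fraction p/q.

Start with 7.
1 + 1/(7/1) = 1 + 1/7 = 8/7
2 + 1/(8/7) = 2 + 7/8 = 23/8

23/8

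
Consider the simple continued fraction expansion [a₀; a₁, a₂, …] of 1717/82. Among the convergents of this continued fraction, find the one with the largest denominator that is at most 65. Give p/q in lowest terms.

List convergents until the denominator exceeds the bound:
a_0 = 20: 20/1  (≤ bound)
a_1 = 1: 21/1  (≤ bound)
a_2 = 15: 335/16  (≤ bound)
a_3 = 2: 691/33  (≤ bound)
a_4 = 2: 1717/82  (> 65, stop)

691/33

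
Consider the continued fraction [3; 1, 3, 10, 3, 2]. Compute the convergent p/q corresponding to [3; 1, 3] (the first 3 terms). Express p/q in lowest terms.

15/4

a_0 = 3: 3/1
a_1 = 1: 4/1
a_2 = 3: 15/4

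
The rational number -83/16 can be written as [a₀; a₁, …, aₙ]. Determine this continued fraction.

[-6; 1, 4, 3]

-83 = -6·16 + 13, so a_0 = -6
16 = 1·13 + 3, so a_1 = 1
13 = 4·3 + 1, so a_2 = 4
3 = 3·1 + 0, so a_3 = 3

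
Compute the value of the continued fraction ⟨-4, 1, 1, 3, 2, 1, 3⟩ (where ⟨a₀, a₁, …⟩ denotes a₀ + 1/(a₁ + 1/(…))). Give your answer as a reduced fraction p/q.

a_0 = -4: -4/1
a_1 = 1: -3/1
a_2 = 1: -7/2
a_3 = 3: -24/7
a_4 = 2: -55/16
a_5 = 1: -79/23
a_6 = 3: -292/85

-292/85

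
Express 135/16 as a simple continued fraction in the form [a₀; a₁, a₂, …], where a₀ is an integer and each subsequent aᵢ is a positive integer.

Run the Euclidean algorithm, recording each quotient:
⌊135/16⌋ = 8, remainder 7
⌊16/7⌋ = 2, remainder 2
⌊7/2⌋ = 3, remainder 1
⌊2/1⌋ = 2, remainder 0

[8; 2, 3, 2]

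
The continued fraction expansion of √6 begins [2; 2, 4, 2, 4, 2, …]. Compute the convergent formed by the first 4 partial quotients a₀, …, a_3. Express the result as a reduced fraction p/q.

Start with 2.
4 + 1/(2/1) = 4 + 1/2 = 9/2
2 + 1/(9/2) = 2 + 2/9 = 20/9
2 + 1/(20/9) = 2 + 9/20 = 49/20

49/20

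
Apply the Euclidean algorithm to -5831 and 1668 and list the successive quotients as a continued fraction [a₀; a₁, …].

-5831 = -4·1668 + 841, so a_0 = -4
1668 = 1·841 + 827, so a_1 = 1
841 = 1·827 + 14, so a_2 = 1
827 = 59·14 + 1, so a_3 = 59
14 = 14·1 + 0, so a_4 = 14

[-4; 1, 1, 59, 14]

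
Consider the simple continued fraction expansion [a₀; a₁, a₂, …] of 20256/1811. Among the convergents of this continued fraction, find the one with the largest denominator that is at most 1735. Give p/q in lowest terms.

6107/546

List convergents until the denominator exceeds the bound:
a_0 = 11: 11/1  (≤ bound)
a_1 = 5: 56/5  (≤ bound)
a_2 = 2: 123/11  (≤ bound)
a_3 = 2: 302/27  (≤ bound)
a_4 = 6: 1935/173  (≤ bound)
a_5 = 3: 6107/546  (≤ bound)
a_6 = 3: 20256/1811  (> 1735, stop)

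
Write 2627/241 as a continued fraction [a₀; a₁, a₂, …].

⌊2627/241⌋ = 10, remainder 217
⌊241/217⌋ = 1, remainder 24
⌊217/24⌋ = 9, remainder 1
⌊24/1⌋ = 24, remainder 0

[10; 1, 9, 24]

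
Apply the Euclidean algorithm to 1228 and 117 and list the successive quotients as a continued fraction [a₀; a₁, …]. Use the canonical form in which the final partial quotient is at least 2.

[10; 2, 58]

Run the Euclidean algorithm, recording each quotient:
⌊1228/117⌋ = 10, remainder 58
⌊117/58⌋ = 2, remainder 1
⌊58/1⌋ = 58, remainder 0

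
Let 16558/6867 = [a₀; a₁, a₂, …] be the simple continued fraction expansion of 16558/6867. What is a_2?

2

Repeatedly divide and take the remainder:
16558 = 2·6867 + 2824, so a_0 = 2
6867 = 2·2824 + 1219, so a_1 = 2
2824 = 2·1219 + 386, so a_2 = 2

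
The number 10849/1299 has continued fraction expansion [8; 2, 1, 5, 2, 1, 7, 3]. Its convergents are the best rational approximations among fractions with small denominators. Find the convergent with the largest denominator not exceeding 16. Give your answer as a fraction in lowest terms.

25/3

a_0 = 8: 8/1  (≤ bound)
a_1 = 2: 17/2  (≤ bound)
a_2 = 1: 25/3  (≤ bound)
a_3 = 5: 142/17  (> 16, stop)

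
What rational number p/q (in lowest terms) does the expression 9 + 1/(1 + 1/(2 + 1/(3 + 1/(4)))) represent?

417/43

Use the convergent recurrence hₖ = aₖ·hₖ₋₁ + hₖ₋₂ (and likewise for the denominators kₖ):
a_0 = 9: 9/1
a_1 = 1: 10/1
a_2 = 2: 29/3
a_3 = 3: 97/10
a_4 = 4: 417/43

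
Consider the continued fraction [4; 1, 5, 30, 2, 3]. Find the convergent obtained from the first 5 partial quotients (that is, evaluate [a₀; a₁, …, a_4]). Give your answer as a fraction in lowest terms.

a_0 = 4: 4/1
a_1 = 1: 5/1
a_2 = 5: 29/6
a_3 = 30: 875/181
a_4 = 2: 1779/368

1779/368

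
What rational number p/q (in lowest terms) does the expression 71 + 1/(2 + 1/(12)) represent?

1787/25

Use the convergent recurrence hₖ = aₖ·hₖ₋₁ + hₖ₋₂ (and likewise for the denominators kₖ):
a_0 = 71: 71/1
a_1 = 2: 143/2
a_2 = 12: 1787/25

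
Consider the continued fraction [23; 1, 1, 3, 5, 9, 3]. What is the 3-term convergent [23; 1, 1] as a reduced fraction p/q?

Use the convergent recurrence hₖ = aₖ·hₖ₋₁ + hₖ₋₂ (and likewise for the denominators kₖ):
a_0 = 23: 23/1
a_1 = 1: 24/1
a_2 = 1: 47/2

47/2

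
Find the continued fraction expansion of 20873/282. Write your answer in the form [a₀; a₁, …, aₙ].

[74; 56, 2, 2]

20873 = 74·282 + 5, so a_0 = 74
282 = 56·5 + 2, so a_1 = 56
5 = 2·2 + 1, so a_2 = 2
2 = 2·1 + 0, so a_3 = 2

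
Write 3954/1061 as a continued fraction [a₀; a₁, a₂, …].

Apply division with remainder until the remainder is 0:
⌊3954/1061⌋ = 3, remainder 771
⌊1061/771⌋ = 1, remainder 290
⌊771/290⌋ = 2, remainder 191
⌊290/191⌋ = 1, remainder 99
⌊191/99⌋ = 1, remainder 92
⌊99/92⌋ = 1, remainder 7
⌊92/7⌋ = 13, remainder 1
⌊7/1⌋ = 7, remainder 0

[3; 1, 2, 1, 1, 1, 13, 7]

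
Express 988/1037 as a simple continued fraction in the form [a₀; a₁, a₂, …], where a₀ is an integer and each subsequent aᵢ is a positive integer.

[0; 1, 20, 6, 8]

988 = 0·1037 + 988, so a_0 = 0
1037 = 1·988 + 49, so a_1 = 1
988 = 20·49 + 8, so a_2 = 20
49 = 6·8 + 1, so a_3 = 6
8 = 8·1 + 0, so a_4 = 8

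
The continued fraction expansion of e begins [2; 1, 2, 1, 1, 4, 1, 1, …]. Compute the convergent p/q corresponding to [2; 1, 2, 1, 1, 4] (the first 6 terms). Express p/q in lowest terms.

a_0 = 2: 2/1
a_1 = 1: 3/1
a_2 = 2: 8/3
a_3 = 1: 11/4
a_4 = 1: 19/7
a_5 = 4: 87/32

87/32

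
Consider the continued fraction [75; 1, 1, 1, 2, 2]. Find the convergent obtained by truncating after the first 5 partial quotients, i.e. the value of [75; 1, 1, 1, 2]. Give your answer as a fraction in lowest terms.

605/8

Work from the innermost term outward:
Start with 2.
1 + 1/(2/1) = 1 + 1/2 = 3/2
1 + 1/(3/2) = 1 + 2/3 = 5/3
1 + 1/(5/3) = 1 + 3/5 = 8/5
75 + 1/(8/5) = 75 + 5/8 = 605/8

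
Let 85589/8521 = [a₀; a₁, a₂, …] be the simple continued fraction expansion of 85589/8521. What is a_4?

13

85589 ÷ 8521 → quotient 10, remainder 379
8521 ÷ 379 → quotient 22, remainder 183
379 ÷ 183 → quotient 2, remainder 13
183 ÷ 13 → quotient 14, remainder 1
13 ÷ 1 → quotient 13, remainder 0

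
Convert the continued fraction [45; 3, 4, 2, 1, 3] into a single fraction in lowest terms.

Start with 3.
1 + 1/(3/1) = 1 + 1/3 = 4/3
2 + 1/(4/3) = 2 + 3/4 = 11/4
4 + 1/(11/4) = 4 + 4/11 = 48/11
3 + 1/(48/11) = 3 + 11/48 = 155/48
45 + 1/(155/48) = 45 + 48/155 = 7023/155

7023/155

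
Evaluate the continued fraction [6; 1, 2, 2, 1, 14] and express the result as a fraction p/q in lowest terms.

a_0 = 6: 6/1
a_1 = 1: 7/1
a_2 = 2: 20/3
a_3 = 2: 47/7
a_4 = 1: 67/10
a_5 = 14: 985/147

985/147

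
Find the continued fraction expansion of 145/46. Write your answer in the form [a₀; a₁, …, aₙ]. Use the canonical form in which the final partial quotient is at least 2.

145 = 3·46 + 7, so a_0 = 3
46 = 6·7 + 4, so a_1 = 6
7 = 1·4 + 3, so a_2 = 1
4 = 1·3 + 1, so a_3 = 1
3 = 3·1 + 0, so a_4 = 3

[3; 6, 1, 1, 3]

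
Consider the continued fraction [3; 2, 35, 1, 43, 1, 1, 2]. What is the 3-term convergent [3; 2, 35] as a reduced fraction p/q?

248/71

Collapse the nested fraction from the inside out:
Start with 35.
2 + 1/(35/1) = 2 + 1/35 = 71/35
3 + 1/(71/35) = 3 + 35/71 = 248/71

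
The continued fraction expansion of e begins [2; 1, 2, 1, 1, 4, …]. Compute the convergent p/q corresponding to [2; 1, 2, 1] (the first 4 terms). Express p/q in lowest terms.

11/4

a_0 = 2: 2/1
a_1 = 1: 3/1
a_2 = 2: 8/3
a_3 = 1: 11/4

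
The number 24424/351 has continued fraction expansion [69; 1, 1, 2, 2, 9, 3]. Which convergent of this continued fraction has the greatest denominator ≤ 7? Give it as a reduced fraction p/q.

a_0 = 69: 69/1  (≤ bound)
a_1 = 1: 70/1  (≤ bound)
a_2 = 1: 139/2  (≤ bound)
a_3 = 2: 348/5  (≤ bound)
a_4 = 2: 835/12  (> 7, stop)

348/5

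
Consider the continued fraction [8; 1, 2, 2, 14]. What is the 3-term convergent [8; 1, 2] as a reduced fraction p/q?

Starting at the tail and folding back:
Start with 2.
1 + 1/(2/1) = 1 + 1/2 = 3/2
8 + 1/(3/2) = 8 + 2/3 = 26/3

26/3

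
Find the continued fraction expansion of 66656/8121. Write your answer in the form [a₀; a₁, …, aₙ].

[8; 4, 1, 4, 3, 2, 3, 13]

66656 ÷ 8121 → quotient 8, remainder 1688
8121 ÷ 1688 → quotient 4, remainder 1369
1688 ÷ 1369 → quotient 1, remainder 319
1369 ÷ 319 → quotient 4, remainder 93
319 ÷ 93 → quotient 3, remainder 40
93 ÷ 40 → quotient 2, remainder 13
40 ÷ 13 → quotient 3, remainder 1
13 ÷ 1 → quotient 13, remainder 0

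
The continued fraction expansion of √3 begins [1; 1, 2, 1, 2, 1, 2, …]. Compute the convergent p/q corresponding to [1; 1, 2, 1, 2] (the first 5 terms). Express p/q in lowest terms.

a_0 = 1: 1/1
a_1 = 1: 2/1
a_2 = 2: 5/3
a_3 = 1: 7/4
a_4 = 2: 19/11

19/11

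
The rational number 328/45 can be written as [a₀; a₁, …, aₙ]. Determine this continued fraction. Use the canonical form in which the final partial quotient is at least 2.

[7; 3, 2, 6]

328 = 7·45 + 13, so a_0 = 7
45 = 3·13 + 6, so a_1 = 3
13 = 2·6 + 1, so a_2 = 2
6 = 6·1 + 0, so a_3 = 6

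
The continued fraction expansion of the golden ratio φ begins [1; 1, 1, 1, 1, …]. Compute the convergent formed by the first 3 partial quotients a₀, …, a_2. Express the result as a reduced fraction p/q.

a_0 = 1: 1/1
a_1 = 1: 2/1
a_2 = 1: 3/2

3/2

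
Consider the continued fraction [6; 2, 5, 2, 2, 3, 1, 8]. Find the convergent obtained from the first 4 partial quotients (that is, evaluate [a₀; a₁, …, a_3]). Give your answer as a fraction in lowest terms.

Starting at the tail and folding back:
Start with 2.
5 + 1/(2/1) = 5 + 1/2 = 11/2
2 + 1/(11/2) = 2 + 2/11 = 24/11
6 + 1/(24/11) = 6 + 11/24 = 155/24

155/24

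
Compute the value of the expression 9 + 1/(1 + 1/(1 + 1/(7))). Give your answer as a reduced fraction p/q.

Build up convergents one term at a time:
a_0 = 9: 9/1
a_1 = 1: 10/1
a_2 = 1: 19/2
a_3 = 7: 143/15

143/15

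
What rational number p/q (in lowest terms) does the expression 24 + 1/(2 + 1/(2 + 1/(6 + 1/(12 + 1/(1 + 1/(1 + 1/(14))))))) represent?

Start with 14.
1 + 1/(14/1) = 1 + 1/14 = 15/14
1 + 1/(15/14) = 1 + 14/15 = 29/15
12 + 1/(29/15) = 12 + 15/29 = 363/29
6 + 1/(363/29) = 6 + 29/363 = 2207/363
2 + 1/(2207/363) = 2 + 363/2207 = 4777/2207
2 + 1/(4777/2207) = 2 + 2207/4777 = 11761/4777
24 + 1/(11761/4777) = 24 + 4777/11761 = 287041/11761

287041/11761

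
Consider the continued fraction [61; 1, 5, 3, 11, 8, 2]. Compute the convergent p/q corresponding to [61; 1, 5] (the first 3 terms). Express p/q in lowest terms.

Start with 5.
1 + 1/(5/1) = 1 + 1/5 = 6/5
61 + 1/(6/5) = 61 + 5/6 = 371/6

371/6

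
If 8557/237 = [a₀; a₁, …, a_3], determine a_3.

Run the Euclidean algorithm, recording each quotient:
8557 = 36·237 + 25, so a_0 = 36
237 = 9·25 + 12, so a_1 = 9
25 = 2·12 + 1, so a_2 = 2
12 = 12·1 + 0, so a_3 = 12

12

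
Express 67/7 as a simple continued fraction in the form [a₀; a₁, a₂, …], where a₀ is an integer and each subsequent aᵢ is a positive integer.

[9; 1, 1, 3]

67 = 9·7 + 4, so a_0 = 9
7 = 1·4 + 3, so a_1 = 1
4 = 1·3 + 1, so a_2 = 1
3 = 3·1 + 0, so a_3 = 3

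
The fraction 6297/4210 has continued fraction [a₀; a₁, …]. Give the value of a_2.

57

6297 = 1·4210 + 2087, so a_0 = 1
4210 = 2·2087 + 36, so a_1 = 2
2087 = 57·36 + 35, so a_2 = 57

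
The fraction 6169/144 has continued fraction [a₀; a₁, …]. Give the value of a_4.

1

6169 = 42·144 + 121, so a_0 = 42
144 = 1·121 + 23, so a_1 = 1
121 = 5·23 + 6, so a_2 = 5
23 = 3·6 + 5, so a_3 = 3
6 = 1·5 + 1, so a_4 = 1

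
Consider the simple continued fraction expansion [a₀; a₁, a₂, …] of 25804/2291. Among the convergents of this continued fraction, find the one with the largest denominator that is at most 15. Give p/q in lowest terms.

List convergents until the denominator exceeds the bound:
a_0 = 11: 11/1  (≤ bound)
a_1 = 3: 34/3  (≤ bound)
a_2 = 1: 45/4  (≤ bound)
a_3 = 3: 169/15  (≤ bound)
a_4 = 1: 214/19  (> 15, stop)

169/15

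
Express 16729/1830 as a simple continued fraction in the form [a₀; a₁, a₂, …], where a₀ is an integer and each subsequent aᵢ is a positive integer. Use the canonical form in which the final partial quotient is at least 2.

Apply division with remainder until the remainder is 0:
⌊16729/1830⌋ = 9, remainder 259
⌊1830/259⌋ = 7, remainder 17
⌊259/17⌋ = 15, remainder 4
⌊17/4⌋ = 4, remainder 1
⌊4/1⌋ = 4, remainder 0

[9; 7, 15, 4, 4]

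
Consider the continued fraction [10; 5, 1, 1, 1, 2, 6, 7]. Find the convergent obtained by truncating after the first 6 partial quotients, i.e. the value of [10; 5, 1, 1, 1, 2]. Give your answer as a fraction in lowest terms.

458/45

a_0 = 10: 10/1
a_1 = 5: 51/5
a_2 = 1: 61/6
a_3 = 1: 112/11
a_4 = 1: 173/17
a_5 = 2: 458/45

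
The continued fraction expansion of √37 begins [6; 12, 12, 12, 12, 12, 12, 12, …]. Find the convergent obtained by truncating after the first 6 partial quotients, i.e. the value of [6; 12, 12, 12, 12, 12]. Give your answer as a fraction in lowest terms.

1555849/255780

a_0 = 6: 6/1
a_1 = 12: 73/12
a_2 = 12: 882/145
a_3 = 12: 10657/1752
a_4 = 12: 128766/21169
a_5 = 12: 1555849/255780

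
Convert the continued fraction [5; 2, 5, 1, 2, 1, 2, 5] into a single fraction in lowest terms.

Start with 5.
2 + 1/(5/1) = 2 + 1/5 = 11/5
1 + 1/(11/5) = 1 + 5/11 = 16/11
2 + 1/(16/11) = 2 + 11/16 = 43/16
1 + 1/(43/16) = 1 + 16/43 = 59/43
5 + 1/(59/43) = 5 + 43/59 = 338/59
2 + 1/(338/59) = 2 + 59/338 = 735/338
5 + 1/(735/338) = 5 + 338/735 = 4013/735

4013/735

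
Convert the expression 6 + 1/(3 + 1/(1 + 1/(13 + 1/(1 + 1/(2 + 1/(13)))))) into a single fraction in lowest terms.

a_0 = 6: 6/1
a_1 = 3: 19/3
a_2 = 1: 25/4
a_3 = 13: 344/55
a_4 = 1: 369/59
a_5 = 2: 1082/173
a_6 = 13: 14435/2308

14435/2308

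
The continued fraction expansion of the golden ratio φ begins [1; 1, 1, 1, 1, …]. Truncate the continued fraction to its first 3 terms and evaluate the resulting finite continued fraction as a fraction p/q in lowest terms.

Start with 1.
1 + 1/(1/1) = 1 + 1/1 = 2/1
1 + 1/(2/1) = 1 + 1/2 = 3/2

3/2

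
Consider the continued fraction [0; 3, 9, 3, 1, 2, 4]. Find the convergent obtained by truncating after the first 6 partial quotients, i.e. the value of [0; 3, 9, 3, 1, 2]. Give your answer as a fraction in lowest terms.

a_0 = 0: 0/1
a_1 = 3: 1/3
a_2 = 9: 9/28
a_3 = 3: 28/87
a_4 = 1: 37/115
a_5 = 2: 102/317

102/317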